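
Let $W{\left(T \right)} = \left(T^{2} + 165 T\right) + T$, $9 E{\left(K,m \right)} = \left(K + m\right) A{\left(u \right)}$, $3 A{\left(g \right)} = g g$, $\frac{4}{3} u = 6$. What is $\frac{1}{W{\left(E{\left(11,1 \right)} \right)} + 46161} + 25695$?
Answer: $\frac{1226576521}{47736} \approx 25695.0$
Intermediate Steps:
$u = \frac{9}{2}$ ($u = \frac{3}{4} \cdot 6 = \frac{9}{2} \approx 4.5$)
$A{\left(g \right)} = \frac{g^{2}}{3}$ ($A{\left(g \right)} = \frac{g g}{3} = \frac{g^{2}}{3}$)
$E{\left(K,m \right)} = \frac{3 K}{4} + \frac{3 m}{4}$ ($E{\left(K,m \right)} = \frac{\left(K + m\right) \frac{\left(\frac{9}{2}\right)^{2}}{3}}{9} = \frac{\left(K + m\right) \frac{1}{3} \cdot \frac{81}{4}}{9} = \frac{\left(K + m\right) \frac{27}{4}}{9} = \frac{\frac{27 K}{4} + \frac{27 m}{4}}{9} = \frac{3 K}{4} + \frac{3 m}{4}$)
$W{\left(T \right)} = T^{2} + 166 T$
$\frac{1}{W{\left(E{\left(11,1 \right)} \right)} + 46161} + 25695 = \frac{1}{\left(\frac{3}{4} \cdot 11 + \frac{3}{4} \cdot 1\right) \left(166 + \left(\frac{3}{4} \cdot 11 + \frac{3}{4} \cdot 1\right)\right) + 46161} + 25695 = \frac{1}{\left(\frac{33}{4} + \frac{3}{4}\right) \left(166 + \left(\frac{33}{4} + \frac{3}{4}\right)\right) + 46161} + 25695 = \frac{1}{9 \left(166 + 9\right) + 46161} + 25695 = \frac{1}{9 \cdot 175 + 46161} + 25695 = \frac{1}{1575 + 46161} + 25695 = \frac{1}{47736} + 25695 = \frac{1226576521}{47736}$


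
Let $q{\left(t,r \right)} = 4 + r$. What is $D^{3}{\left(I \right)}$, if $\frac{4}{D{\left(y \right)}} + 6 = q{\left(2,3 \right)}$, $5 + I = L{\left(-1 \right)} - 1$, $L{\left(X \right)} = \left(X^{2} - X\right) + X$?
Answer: $64$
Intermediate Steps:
$L{\left(X \right)} = X^{2}$
$I = -5$ ($I = -5 + \left(\left(-1\right)^{2} - 1\right) = -5 + \left(1 - 1\right) = -5 + 0 = -5$)
$D{\left(y \right)} = 4$ ($D{\left(y \right)} = \frac{4}{-6 + \left(4 + 3\right)} = \frac{4}{-6 + 7} = \frac{4}{1} = 4 \cdot 1 = 4$)
$D^{3}{\left(I \right)} = 4^{3} = 64$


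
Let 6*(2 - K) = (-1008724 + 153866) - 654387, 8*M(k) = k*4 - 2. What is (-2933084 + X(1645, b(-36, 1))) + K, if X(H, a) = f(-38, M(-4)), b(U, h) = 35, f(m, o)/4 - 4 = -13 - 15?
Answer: -16089823/6 ≈ -2.6816e+6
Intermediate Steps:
M(k) = -¼ + k/2 (M(k) = (k*4 - 2)/8 = (4*k - 2)/8 = (-2 + 4*k)/8 = -¼ + k/2)
f(m, o) = -96 (f(m, o) = 16 + 4*(-13 - 15) = 16 + 4*(-28) = 16 - 112 = -96)
X(H, a) = -96
K = 1509257/6 (K = 2 - ((-1008724 + 153866) - 654387)/6 = 2 - (-854858 - 654387)/6 = 2 - ⅙*(-1509245) = 2 + 1509245/6 = 1509257/6 ≈ 2.5154e+5)
(-2933084 + X(1645, b(-36, 1))) + K = (-2933084 - 96) + 1509257/6 = -2933180 + 1509257/6 = -16089823/6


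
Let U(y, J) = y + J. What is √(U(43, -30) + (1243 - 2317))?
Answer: I*√1061 ≈ 32.573*I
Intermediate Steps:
U(y, J) = J + y
√(U(43, -30) + (1243 - 2317)) = √((-30 + 43) + (1243 - 2317)) = √(13 - 1074) = √(-1061) = I*√1061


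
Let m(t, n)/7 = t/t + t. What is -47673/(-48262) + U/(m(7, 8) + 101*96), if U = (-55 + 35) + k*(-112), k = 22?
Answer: 937566/1278943 ≈ 0.73308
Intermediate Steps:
m(t, n) = 7 + 7*t (m(t, n) = 7*(t/t + t) = 7*(1 + t) = 7 + 7*t)
U = -2484 (U = (-55 + 35) + 22*(-112) = -20 - 2464 = -2484)
-47673/(-48262) + U/(m(7, 8) + 101*96) = -47673/(-48262) - 2484/((7 + 7*7) + 101*96) = -47673*(-1/48262) - 2484/((7 + 49) + 9696) = 47673/48262 - 2484/(56 + 9696) = 47673/48262 - 2484/9752 = 47673/48262 - 2484*1/9752 = 47673/48262 - 27/106 = 937566/1278943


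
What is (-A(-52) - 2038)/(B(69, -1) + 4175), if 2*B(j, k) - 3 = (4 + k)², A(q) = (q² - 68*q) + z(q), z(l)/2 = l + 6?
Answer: -8186/4181 ≈ -1.9579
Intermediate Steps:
z(l) = 12 + 2*l (z(l) = 2*(l + 6) = 2*(6 + l) = 12 + 2*l)
A(q) = 12 + q² - 66*q (A(q) = (q² - 68*q) + (12 + 2*q) = 12 + q² - 66*q)
B(j, k) = 3/2 + (4 + k)²/2
(-A(-52) - 2038)/(B(69, -1) + 4175) = (-(12 + (-52)² - 66*(-52)) - 2038)/((3/2 + (4 - 1)²/2) + 4175) = (-(12 + 2704 + 3432) - 2038)/((3/2 + (½)*3²) + 4175) = (-1*6148 - 2038)/((3/2 + (½)*9) + 4175) = (-6148 - 2038)/((3/2 + 9/2) + 4175) = -8186/(6 + 4175) = -8186/4181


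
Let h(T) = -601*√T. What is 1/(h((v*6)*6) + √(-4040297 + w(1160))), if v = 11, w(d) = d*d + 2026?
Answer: -1/(3606*√11 - I*√2692671) ≈ -8.2069e-5 - 1.126e-5*I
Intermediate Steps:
w(d) = 2026 + d² (w(d) = d² + 2026 = 2026 + d²)
1/(h((v*6)*6) + √(-4040297 + w(1160))) = 1/(-601*√6*√66 + √(-4040297 + (2026 + 1160²))) = 1/(-601*6*√11 + √(-4040297 + (2026 + 1345600))) = 1/(-3606*√11 + √(-4040297 + 1347626)) = 1/(-3606*√11 + √(-2692671)) = 1/(-3606*√11 + I*√2692671)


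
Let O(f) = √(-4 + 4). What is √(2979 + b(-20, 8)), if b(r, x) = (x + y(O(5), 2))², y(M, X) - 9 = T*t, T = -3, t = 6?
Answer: 2*√745 ≈ 54.589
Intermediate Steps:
O(f) = 0 (O(f) = √0 = 0)
y(M, X) = -9 (y(M, X) = 9 - 3*6 = 9 - 18 = -9)
b(r, x) = (-9 + x)² (b(r, x) = (x - 9)² = (-9 + x)²)
√(2979 + b(-20, 8)) = √(2979 + (-9 + 8)²) = √(2979 + (-1)²) = √(2979 + 1) = √2980 = 2*√745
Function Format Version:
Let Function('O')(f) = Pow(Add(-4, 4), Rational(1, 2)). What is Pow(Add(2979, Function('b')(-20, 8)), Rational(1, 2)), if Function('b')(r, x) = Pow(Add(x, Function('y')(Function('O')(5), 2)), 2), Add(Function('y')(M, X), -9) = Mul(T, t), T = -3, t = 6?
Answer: Mul(2, Pow(745, Rational(1, 2))) ≈ 54.589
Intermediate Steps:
Function('O')(f) = 0 (Function('O')(f) = Pow(0, Rational(1, 2)) = 0)
Function('y')(M, X) = -9 (Function('y')(M, X) = Add(9, Mul(-3, 6)) = Add(9, -18) = -9)
Function('b')(r, x) = Pow(Add(-9, x), 2) (Function('b')(r, x) = Pow(Add(x, -9), 2) = Pow(Add(-9, x), 2))
Pow(Add(2979, Function('b')(-20, 8)), Rational(1, 2)) = Pow(Add(2979, Pow(Add(-9, 8), 2)), Rational(1, 2)) = Pow(Add(2979, Pow(-1, 2)), Rational(1, 2)) = Pow(Add(2979, 1), Rational(1, 2)) = Pow(2980, Rational(1, 2)) = Mul(2, Pow(745, Rational(1, 2)))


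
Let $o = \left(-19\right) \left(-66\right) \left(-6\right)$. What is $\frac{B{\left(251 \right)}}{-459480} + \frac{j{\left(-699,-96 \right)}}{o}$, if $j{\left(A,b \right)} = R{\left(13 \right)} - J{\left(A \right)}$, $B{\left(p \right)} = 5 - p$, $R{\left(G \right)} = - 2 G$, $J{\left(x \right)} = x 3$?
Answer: $- \frac{1041373}{3790710} \approx -0.27472$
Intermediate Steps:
$J{\left(x \right)} = 3 x$
$j{\left(A,b \right)} = -26 - 3 A$ ($j{\left(A,b \right)} = \left(-2\right) 13 - 3 A = -26 - 3 A$)
$o = -7524$ ($o = 1254 \left(-6\right) = -7524$)
$\frac{B{\left(251 \right)}}{-459480} + \frac{j{\left(-699,-96 \right)}}{o} = \frac{5 - 251}{-459480} + \frac{-26 - -2097}{-7524} = \left(5 - 251\right) \left(- \frac{1}{459480}\right) + \left(-26 + 2097\right) \left(- \frac{1}{7524}\right) = \left(-246\right) \left(- \frac{1}{459480}\right) + 2071 \left(- \frac{1}{7524}\right) = \frac{41}{76580} - \frac{109}{396} = - \frac{1041373}{3790710}$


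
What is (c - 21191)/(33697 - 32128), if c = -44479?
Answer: -21890/523 ≈ -41.855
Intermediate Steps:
(c - 21191)/(33697 - 32128) = (-44479 - 21191)/(33697 - 32128) = -65670/1569 = -65670*1/1569 = -21890/523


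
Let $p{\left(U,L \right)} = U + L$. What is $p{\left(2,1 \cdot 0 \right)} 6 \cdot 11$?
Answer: $132$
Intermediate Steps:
$p{\left(U,L \right)} = L + U$
$p{\left(2,1 \cdot 0 \right)} 6 \cdot 11 = \left(1 \cdot 0 + 2\right) 6 \cdot 11 = \left(0 + 2\right) 6 \cdot 11 = 2 \cdot 6 \cdot 11 = 12 \cdot 11 = 132$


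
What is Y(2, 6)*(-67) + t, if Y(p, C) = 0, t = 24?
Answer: 24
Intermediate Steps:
Y(2, 6)*(-67) + t = 0*(-67) + 24 = 0 + 24 = 24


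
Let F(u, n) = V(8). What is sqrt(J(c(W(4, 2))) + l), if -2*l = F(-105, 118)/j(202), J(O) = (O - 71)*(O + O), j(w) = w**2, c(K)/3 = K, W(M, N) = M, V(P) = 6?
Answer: I*sqrt(57778467)/202 ≈ 37.63*I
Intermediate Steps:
c(K) = 3*K
J(O) = 2*O*(-71 + O) (J(O) = (-71 + O)*(2*O) = 2*O*(-71 + O))
F(u, n) = 6
l = -3/40804 (l = -3/(202**2) = -3/40804 ≈ -7.3522e-5)
sqrt(J(c(W(4, 2))) + l) = sqrt(2*(3*4)*(-71 + 3*4) - 3/40804) = sqrt(2*12*(-71 + 12) - 3/40804) = sqrt(2*12*(-59) - 3/40804) = sqrt(-1416 - 3/40804) = sqrt(-57778467/40804) = I*sqrt(57778467)/202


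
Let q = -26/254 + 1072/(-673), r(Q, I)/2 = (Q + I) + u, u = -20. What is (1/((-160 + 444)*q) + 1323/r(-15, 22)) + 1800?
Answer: 935679341339/534944956 ≈ 1749.1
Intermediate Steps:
r(Q, I) = -40 + 2*I + 2*Q (r(Q, I) = 2*((Q + I) - 20) = 2*((I + Q) - 20) = 2*(-20 + I + Q) = -40 + 2*I + 2*Q)
q = -144893/85471 (q = -26*1/254 + 1072*(-1/673) = -13/127 - 1072/673 = -144893/85471 ≈ -1.6952)
(1/((-160 + 444)*q) + 1323/r(-15, 22)) + 1800 = (1/((-160 + 444)*(-144893/85471)) + 1323/(-40 + 2*22 + 2*(-15))) + 1800 = (-85471/144893/284 + 1323/(-40 + 44 - 30)) + 1800 = ((1/284)*(-85471/144893) + 1323/(-26)) + 1800 = (-85471/41149612 + 1323*(-1/26)) + 1800 = (-85471/41149612 - 1323/26) + 1800 = -27221579461/534944956 + 1800 = 935679341339/534944956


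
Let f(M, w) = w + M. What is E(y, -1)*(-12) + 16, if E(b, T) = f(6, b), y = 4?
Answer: -104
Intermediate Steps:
f(M, w) = M + w
E(b, T) = 6 + b
E(y, -1)*(-12) + 16 = (6 + 4)*(-12) + 16 = 10*(-12) + 16 = -120 + 16 = -104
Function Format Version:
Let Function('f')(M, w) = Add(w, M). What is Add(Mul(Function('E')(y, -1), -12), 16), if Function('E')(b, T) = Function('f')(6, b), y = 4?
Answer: -104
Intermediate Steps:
Function('f')(M, w) = Add(M, w)
Function('E')(b, T) = Add(6, b)
Add(Mul(Function('E')(y, -1), -12), 16) = Add(Mul(Add(6, 4), -12), 16) = Add(Mul(10, -12), 16) = Add(-120, 16) = -104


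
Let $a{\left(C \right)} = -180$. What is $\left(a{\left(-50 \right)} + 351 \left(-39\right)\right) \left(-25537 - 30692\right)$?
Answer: $779840001$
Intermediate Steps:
$\left(a{\left(-50 \right)} + 351 \left(-39\right)\right) \left(-25537 - 30692\right) = \left(-180 + 351 \left(-39\right)\right) \left(-25537 - 30692\right) = \left(-180 - 13689\right) \left(-56229\right) = \left(-13869\right) \left(-56229\right) = 779840001$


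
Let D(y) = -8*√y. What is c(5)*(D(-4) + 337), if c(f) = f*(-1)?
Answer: -1685 + 80*I ≈ -1685.0 + 80.0*I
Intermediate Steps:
c(f) = -f
c(5)*(D(-4) + 337) = (-1*5)*(-16*I + 337) = -5*(-16*I + 337) = -5*(337 - 16*I) = -1685 + 80*I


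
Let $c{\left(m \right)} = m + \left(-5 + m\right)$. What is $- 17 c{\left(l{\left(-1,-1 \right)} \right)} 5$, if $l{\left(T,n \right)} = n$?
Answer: $595$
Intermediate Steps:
$c{\left(m \right)} = -5 + 2 m$
$- 17 c{\left(l{\left(-1,-1 \right)} \right)} 5 = - 17 \left(-5 + 2 \left(-1\right)\right) 5 = - 17 \left(-5 - 2\right) 5 = \left(-17\right) \left(-7\right) 5 = 119 \cdot 5 = 595$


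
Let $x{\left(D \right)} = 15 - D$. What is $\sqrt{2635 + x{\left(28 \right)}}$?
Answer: $\sqrt{2622} \approx 51.205$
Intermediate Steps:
$\sqrt{2635 + x{\left(28 \right)}} = \sqrt{2635 + \left(15 - 28\right)} = \sqrt{2635 - 13} = \sqrt{2622}$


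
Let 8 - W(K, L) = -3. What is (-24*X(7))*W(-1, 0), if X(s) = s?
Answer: -1848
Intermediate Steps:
W(K, L) = 11 (W(K, L) = 8 - 1*(-3) = 8 + 3 = 11)
(-24*X(7))*W(-1, 0) = -24*7*11 = -168*11 = -1848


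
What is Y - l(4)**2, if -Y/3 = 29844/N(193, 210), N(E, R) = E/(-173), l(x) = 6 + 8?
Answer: 15451208/193 ≈ 80058.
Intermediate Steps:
l(x) = 14
N(E, R) = -E/173 (N(E, R) = E*(-1/173) = -E/173)
Y = 15489036/193 (Y = -89532/((-1/173*193)) = -89532/(-193/173) = -89532*(-173)/193 = -3*(-5163012/193) = 15489036/193 ≈ 80254.)
Y - l(4)**2 = 15489036/193 - 1*14**2 = 15489036/193 - 1*196 = 15489036/193 - 196 = 15451208/193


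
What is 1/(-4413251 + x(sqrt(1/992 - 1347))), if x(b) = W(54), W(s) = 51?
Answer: -1/4413200 ≈ -2.2659e-7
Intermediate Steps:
x(b) = 51
1/(-4413251 + x(sqrt(1/992 - 1347))) = 1/(-4413251 + 51) = 1/(-4413200) = -1/4413200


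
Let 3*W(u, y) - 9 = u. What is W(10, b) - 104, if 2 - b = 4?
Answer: -293/3 ≈ -97.667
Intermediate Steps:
b = -2 (b = 2 - 1*4 = 2 - 4 = -2)
W(u, y) = 3 + u/3
W(10, b) - 104 = (3 + (1/3)*10) - 104 = (3 + 10/3) - 104 = 19/3 - 104 = -293/3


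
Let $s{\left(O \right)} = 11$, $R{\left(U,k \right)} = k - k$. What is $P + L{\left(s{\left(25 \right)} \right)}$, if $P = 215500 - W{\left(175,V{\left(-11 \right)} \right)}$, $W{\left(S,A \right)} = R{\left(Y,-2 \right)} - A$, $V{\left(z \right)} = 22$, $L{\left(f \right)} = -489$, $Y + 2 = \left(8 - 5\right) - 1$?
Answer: $215033$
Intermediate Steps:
$Y = 0$ ($Y = -2 + \left(\left(8 - 5\right) - 1\right) = -2 + \left(3 - 1\right) = -2 + 2 = 0$)
$R{\left(U,k \right)} = 0$
$W{\left(S,A \right)} = - A$ ($W{\left(S,A \right)} = 0 - A = - A$)
$P = 215522$ ($P = 215500 - \left(-1\right) 22 = 215500 - -22 = 215500 + 22 = 215522$)
$P + L{\left(s{\left(25 \right)} \right)} = 215522 - 489 = 215033$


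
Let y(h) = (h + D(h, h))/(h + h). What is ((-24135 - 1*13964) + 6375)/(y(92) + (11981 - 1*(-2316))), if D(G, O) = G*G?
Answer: -63448/28687 ≈ -2.2117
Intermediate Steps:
D(G, O) = G²
y(h) = (h + h²)/(2*h) (y(h) = (h + h²)/(h + h) = (h + h²)/((2*h)) = (h + h²)*(1/(2*h)) = (h + h²)/(2*h))
((-24135 - 1*13964) + 6375)/(y(92) + (11981 - 1*(-2316))) = ((-24135 - 1*13964) + 6375)/((½ + (½)*92) + (11981 - 1*(-2316))) = ((-24135 - 13964) + 6375)/((½ + 46) + (11981 + 2316)) = (-38099 + 6375)/(93/2 + 14297) = -31724/28687/2 = -31724*2/28687 = -63448/28687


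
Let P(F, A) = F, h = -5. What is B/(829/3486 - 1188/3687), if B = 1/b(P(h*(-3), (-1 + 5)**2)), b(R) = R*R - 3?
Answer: -714049/13379755 ≈ -0.053368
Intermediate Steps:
b(R) = -3 + R**2 (b(R) = R**2 - 3 = -3 + R**2)
B = 1/222 (B = 1/(-3 + (-5*(-3))**2) = 1/(-3 + 15**2) = 1/(-3 + 225) = 1/222 ≈ 0.0045045)
B/(829/3486 - 1188/3687) = 1/(222*(829/3486 - 1188/3687)) = 1/(222*(829*(1/3486) - 1188*1/3687)) = 1/(222*(829/3486 - 396/1229)) = 1/(222*(-361615/4284294)) = (1/222)*(-4284294/361615) = -714049/13379755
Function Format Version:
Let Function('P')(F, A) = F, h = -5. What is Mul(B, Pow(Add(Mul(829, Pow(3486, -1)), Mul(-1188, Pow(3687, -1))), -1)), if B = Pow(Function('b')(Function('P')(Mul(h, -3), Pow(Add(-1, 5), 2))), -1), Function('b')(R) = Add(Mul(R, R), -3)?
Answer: Rational(-714049, 13379755) ≈ -0.053368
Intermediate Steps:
Function('b')(R) = Add(-3, Pow(R, 2)) (Function('b')(R) = Add(Pow(R, 2), -3) = Add(-3, Pow(R, 2)))
B = Rational(1, 222) (B = Pow(Add(-3, Pow(Mul(-5, -3), 2)), -1) = Pow(Add(-3, Pow(15, 2)), -1) = Pow(Add(-3, 225), -1) = Pow(222, -1) = Rational(1, 222) ≈ 0.0045045)
Mul(B, Pow(Add(Mul(829, Pow(3486, -1)), Mul(-1188, Pow(3687, -1))), -1)) = Mul(Rational(1, 222), Pow(Add(Mul(829, Pow(3486, -1)), Mul(-1188, Pow(3687, -1))), -1)) = Mul(Rational(1, 222), Pow(Add(Mul(829, Rational(1, 3486)), Mul(-1188, Rational(1, 3687))), -1)) = Mul(Rational(1, 222), Pow(Add(Rational(829, 3486), Rational(-396, 1229)), -1)) = Mul(Rational(1, 222), Pow(Rational(-361615, 4284294), -1)) = Mul(Rational(1, 222), Rational(-4284294, 361615)) = Rational(-714049, 13379755)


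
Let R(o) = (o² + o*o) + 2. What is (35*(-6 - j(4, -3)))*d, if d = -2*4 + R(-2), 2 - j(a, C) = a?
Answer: -280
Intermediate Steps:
j(a, C) = 2 - a
R(o) = 2 + 2*o² (R(o) = (o² + o²) + 2 = 2*o² + 2 = 2 + 2*o²)
d = 2 (d = -2*4 + (2 + 2*(-2)²) = -8 + (2 + 2*4) = -8 + (2 + 8) = -8 + 10 = 2)
(35*(-6 - j(4, -3)))*d = (35*(-6 - (2 - 1*4)))*2 = (35*(-6 - (2 - 4)))*2 = (35*(-6 - 1*(-2)))*2 = (35*(-6 + 2))*2 = (35*(-4))*2 = -140*2 = -280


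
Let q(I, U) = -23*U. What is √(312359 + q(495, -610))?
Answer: 7*√6661 ≈ 571.30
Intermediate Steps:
√(312359 + q(495, -610)) = √(312359 - 23*(-610)) = √(312359 + 14030) = √326389 = 7*√6661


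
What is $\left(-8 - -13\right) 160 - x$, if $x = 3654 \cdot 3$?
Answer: $-10162$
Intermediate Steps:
$x = 10962$
$\left(-8 - -13\right) 160 - x = \left(-8 - -13\right) 160 - 10962 = \left(-8 + 13\right) 160 - 10962 = 5 \cdot 160 - 10962 = 800 - 10962 = -10162$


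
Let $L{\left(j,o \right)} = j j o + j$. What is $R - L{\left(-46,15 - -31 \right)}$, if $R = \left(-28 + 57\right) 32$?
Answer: $-96362$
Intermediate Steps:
$L{\left(j,o \right)} = j + o j^{2}$ ($L{\left(j,o \right)} = j^{2} o + j = o j^{2} + j = j + o j^{2}$)
$R = 928$ ($R = 29 \cdot 32 = 928$)
$R - L{\left(-46,15 - -31 \right)} = 928 - - 46 \left(1 - 46 \left(15 - -31\right)\right) = 928 - - 46 \left(1 - 46 \left(15 + 31\right)\right) = 928 - - 46 \left(1 - 2116\right) = 928 - \left(-46\right) \left(-2115\right) = 928 - 97290 = -96362$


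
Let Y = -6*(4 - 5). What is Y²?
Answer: 36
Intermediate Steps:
Y = 6 (Y = -6*(-1) = 6)
Y² = 6² = 36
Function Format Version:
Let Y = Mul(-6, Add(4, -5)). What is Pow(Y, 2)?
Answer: 36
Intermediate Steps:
Y = 6 (Y = Mul(-6, -1) = 6)
Pow(Y, 2) = Pow(6, 2) = 36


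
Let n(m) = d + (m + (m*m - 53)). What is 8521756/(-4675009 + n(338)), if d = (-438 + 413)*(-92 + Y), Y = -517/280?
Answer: -477218336/255255495 ≈ -1.8696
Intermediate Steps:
Y = -517/280 (Y = -517*1/280 = -517/280 ≈ -1.8464)
d = 131385/56 (d = (-438 + 413)*(-92 - 517/280) = -25*(-26277/280) = 131385/56 ≈ 2346.2)
n(m) = 128417/56 + m + m**2 (n(m) = 131385/56 + (m + (m*m - 53)) = 131385/56 + (m + (m**2 - 53)) = 131385/56 + (m + (-53 + m**2)) = 131385/56 + (-53 + m + m**2) = 128417/56 + m + m**2)
8521756/(-4675009 + n(338)) = 8521756/(-4675009 + (128417/56 + 338 + 338**2)) = 8521756/(-4675009 + (128417/56 + 338 + 114244)) = 8521756/(-4675009 + 6545009/56) = 8521756/(-255255495/56) = 8521756*(-56/255255495) = -477218336/255255495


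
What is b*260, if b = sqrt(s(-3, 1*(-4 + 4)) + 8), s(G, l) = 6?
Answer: 260*sqrt(14) ≈ 972.83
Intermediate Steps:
b = sqrt(14) (b = sqrt(6 + 8) = sqrt(14) ≈ 3.7417)
b*260 = sqrt(14)*260 = 260*sqrt(14)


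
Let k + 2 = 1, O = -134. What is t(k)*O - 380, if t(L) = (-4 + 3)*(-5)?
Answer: -1050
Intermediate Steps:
k = -1 (k = -2 + 1 = -1)
t(L) = 5 (t(L) = -1*(-5) = 5)
t(k)*O - 380 = 5*(-134) - 380 = -670 - 380 = -1050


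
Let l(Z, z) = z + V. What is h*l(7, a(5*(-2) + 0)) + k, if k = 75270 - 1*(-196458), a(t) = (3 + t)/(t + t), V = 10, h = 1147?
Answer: 5671989/20 ≈ 2.8360e+5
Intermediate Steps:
a(t) = (3 + t)/(2*t) (a(t) = (3 + t)/((2*t)) = (3 + t)*(1/(2*t)) = (3 + t)/(2*t))
k = 271728 (k = 75270 + 196458 = 271728)
l(Z, z) = 10 + z (l(Z, z) = z + 10 = 10 + z)
h*l(7, a(5*(-2) + 0)) + k = 1147*(10 + (3 + (5*(-2) + 0))/(2*(5*(-2) + 0))) + 271728 = 1147*(10 + (3 + (-10 + 0))/(2*(-10 + 0))) + 271728 = 1147*(10 + (1/2)*(3 - 10)/(-10)) + 271728 = 1147*(10 + (1/2)*(-1/10)*(-7)) + 271728 = 1147*(10 + 7/20) + 271728 = 1147*(207/20) + 271728 = 237429/20 + 271728 = 5671989/20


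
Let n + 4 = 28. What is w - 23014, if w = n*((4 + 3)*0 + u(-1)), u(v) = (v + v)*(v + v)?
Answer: -22918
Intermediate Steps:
n = 24 (n = -4 + 28 = 24)
u(v) = 4*v**2 (u(v) = (2*v)*(2*v) = 4*v**2)
w = 96 (w = 24*((4 + 3)*0 + 4*(-1)**2) = 24*(7*0 + 4*1) = 24*(0 + 4) = 24*4 = 96)
w - 23014 = 96 - 23014 = -22918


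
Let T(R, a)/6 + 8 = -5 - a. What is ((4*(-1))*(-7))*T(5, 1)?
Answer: -2352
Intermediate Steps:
T(R, a) = -78 - 6*a (T(R, a) = -48 + 6*(-5 - a) = -48 + (-30 - 6*a) = -78 - 6*a)
((4*(-1))*(-7))*T(5, 1) = ((4*(-1))*(-7))*(-78 - 6*1) = (-4*(-7))*(-78 - 6) = 28*(-84) = -2352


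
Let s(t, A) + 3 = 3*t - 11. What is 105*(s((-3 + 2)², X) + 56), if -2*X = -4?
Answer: 4725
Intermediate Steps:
X = 2 (X = -½*(-4) = 2)
s(t, A) = -14 + 3*t (s(t, A) = -3 + (3*t - 11) = -3 + (-11 + 3*t) = -14 + 3*t)
105*(s((-3 + 2)², X) + 56) = 105*((-14 + 3*(-3 + 2)²) + 56) = 105*((-14 + 3*(-1)²) + 56) = 105*((-14 + 3*1) + 56) = 105*((-14 + 3) + 56) = 105*(-11 + 56) = 105*45 = 4725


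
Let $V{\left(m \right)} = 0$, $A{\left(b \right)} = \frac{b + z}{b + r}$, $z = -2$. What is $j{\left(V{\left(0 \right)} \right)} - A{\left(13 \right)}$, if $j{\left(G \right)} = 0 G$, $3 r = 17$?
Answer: $- \frac{33}{56} \approx -0.58929$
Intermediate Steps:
$r = \frac{17}{3}$ ($r = \frac{1}{3} \cdot 17 = \frac{17}{3} \approx 5.6667$)
$A{\left(b \right)} = \frac{-2 + b}{\frac{17}{3} + b}$ ($A{\left(b \right)} = \frac{b - 2}{b + \frac{17}{3}} = \frac{-2 + b}{\frac{17}{3} + b}$)
$j{\left(G \right)} = 0$
$j{\left(V{\left(0 \right)} \right)} - A{\left(13 \right)} = 0 - \frac{3 \left(-2 + 13\right)}{17 + 3 \cdot 13} = 0 - 3 \frac{1}{17 + 39} \cdot 11 = 0 - 3 \cdot \frac{1}{56} \cdot 11 = 0 - \frac{33}{56} = - \frac{33}{56}$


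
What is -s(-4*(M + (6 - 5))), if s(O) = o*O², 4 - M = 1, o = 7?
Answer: -1792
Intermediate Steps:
M = 3 (M = 4 - 1*1 = 4 - 1 = 3)
s(O) = 7*O²
-s(-4*(M + (6 - 5))) = -7*(-4*(3 + (6 - 5)))² = -7*(-4*(3 + 1))² = -7*(-4*4)² = -7*(-16)² = -7*256 = -1*1792 = -1792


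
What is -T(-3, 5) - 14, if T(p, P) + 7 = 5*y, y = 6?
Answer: -37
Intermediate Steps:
T(p, P) = 23 (T(p, P) = -7 + 5*6 = -7 + 30 = 23)
-T(-3, 5) - 14 = -1*23 - 14 = -23 - 14 = -37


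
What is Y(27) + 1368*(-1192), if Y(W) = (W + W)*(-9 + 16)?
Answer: -1630278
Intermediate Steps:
Y(W) = 14*W (Y(W) = (2*W)*7 = 14*W)
Y(27) + 1368*(-1192) = 14*27 + 1368*(-1192) = 378 - 1630656 = -1630278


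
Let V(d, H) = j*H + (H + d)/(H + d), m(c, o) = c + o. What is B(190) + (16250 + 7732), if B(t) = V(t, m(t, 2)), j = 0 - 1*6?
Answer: 22831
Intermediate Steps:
j = -6 (j = 0 - 6 = -6)
V(d, H) = 1 - 6*H (V(d, H) = -6*H + (H + d)/(H + d) = -6*H + 1 = 1 - 6*H)
B(t) = -11 - 6*t (B(t) = 1 - 6*(t + 2) = 1 - 6*(2 + t) = 1 + (-12 - 6*t) = -11 - 6*t)
B(190) + (16250 + 7732) = (-11 - 6*190) + (16250 + 7732) = (-11 - 1140) + 23982 = -1151 + 23982 = 22831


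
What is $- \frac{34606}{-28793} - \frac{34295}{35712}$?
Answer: $\frac{248393537}{1028255616} \approx 0.24157$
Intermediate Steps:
$- \frac{34606}{-28793} - \frac{34295}{35712} = \left(-34606\right) \left(- \frac{1}{28793}\right) - \frac{34295}{35712} = \frac{34606}{28793} - \frac{34295}{35712} = \frac{248393537}{1028255616}$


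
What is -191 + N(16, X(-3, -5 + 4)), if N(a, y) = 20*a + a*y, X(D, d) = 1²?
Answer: 145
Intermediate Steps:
X(D, d) = 1
-191 + N(16, X(-3, -5 + 4)) = -191 + 16*(20 + 1) = -191 + 16*21 = -191 + 336 = 145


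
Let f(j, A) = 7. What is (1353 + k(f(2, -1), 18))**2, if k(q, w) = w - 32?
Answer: 1792921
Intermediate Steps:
k(q, w) = -32 + w
(1353 + k(f(2, -1), 18))**2 = (1353 + (-32 + 18))**2 = (1353 - 14)**2 = 1339**2 = 1792921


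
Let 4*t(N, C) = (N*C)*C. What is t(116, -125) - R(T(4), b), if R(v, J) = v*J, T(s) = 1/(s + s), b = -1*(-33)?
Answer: 3624967/8 ≈ 4.5312e+5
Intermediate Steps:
b = 33
t(N, C) = N*C²/4 (t(N, C) = ((N*C)*C)/4 = ((C*N)*C)/4 = (N*C²)/4 = N*C²/4)
T(s) = 1/(2*s)
R(v, J) = J*v
t(116, -125) - R(T(4), b) = (¼)*116*(-125)² - 33*(½)/4 = (¼)*116*15625 - 33*(½)*(¼) = 453125 - 33/8 = 3624967/8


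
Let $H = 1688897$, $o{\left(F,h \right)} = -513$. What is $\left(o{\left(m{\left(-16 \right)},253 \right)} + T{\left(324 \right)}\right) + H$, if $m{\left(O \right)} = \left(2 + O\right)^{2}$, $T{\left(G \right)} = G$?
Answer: $1688708$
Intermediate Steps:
$\left(o{\left(m{\left(-16 \right)},253 \right)} + T{\left(324 \right)}\right) + H = \left(-513 + 324\right) + 1688897 = -189 + 1688897 = 1688708$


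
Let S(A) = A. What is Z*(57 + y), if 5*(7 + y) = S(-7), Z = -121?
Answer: -29403/5 ≈ -5880.6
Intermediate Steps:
y = -42/5 (y = -7 + (⅕)*(-7) = -7 - 7/5 = -42/5 ≈ -8.4000)
Z*(57 + y) = -121*(57 - 42/5) = -121*243/5 = -29403/5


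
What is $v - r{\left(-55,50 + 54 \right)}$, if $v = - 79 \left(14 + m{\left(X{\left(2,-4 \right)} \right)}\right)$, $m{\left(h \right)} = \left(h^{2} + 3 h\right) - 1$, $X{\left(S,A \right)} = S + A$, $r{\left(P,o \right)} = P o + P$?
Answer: $4906$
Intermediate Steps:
$r{\left(P,o \right)} = P + P o$
$X{\left(S,A \right)} = A + S$
$m{\left(h \right)} = -1 + h^{2} + 3 h$
$v = -869$ ($v = - 79 \left(14 + \left(-1 + \left(-4 + 2\right)^{2} + 3 \left(-4 + 2\right)\right)\right) = - 79 \left(14 + \left(-1 + \left(-2\right)^{2} + 3 \left(-2\right)\right)\right) = - 79 \left(14 - 3\right) = \left(-79\right) 11 = -869$)
$v - r{\left(-55,50 + 54 \right)} = -869 - - 55 \left(1 + \left(50 + 54\right)\right) = -869 - - 55 \left(1 + 104\right) = -869 - \left(-55\right) 105 = -869 - -5775 = -869 + 5775 = 4906$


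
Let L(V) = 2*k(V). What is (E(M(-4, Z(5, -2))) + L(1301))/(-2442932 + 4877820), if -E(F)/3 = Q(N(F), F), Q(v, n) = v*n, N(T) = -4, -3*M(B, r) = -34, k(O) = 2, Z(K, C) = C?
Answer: 35/608722 ≈ 5.7498e-5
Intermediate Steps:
M(B, r) = 34/3 (M(B, r) = -⅓*(-34) = 34/3)
Q(v, n) = n*v
L(V) = 4 (L(V) = 2*2 = 4)
E(F) = 12*F (E(F) = -3*F*(-4) = -(-12)*F = 12*F)
(E(M(-4, Z(5, -2))) + L(1301))/(-2442932 + 4877820) = (12*(34/3) + 4)/(-2442932 + 4877820) = (136 + 4)/2434888 = 140*(1/2434888) = 35/608722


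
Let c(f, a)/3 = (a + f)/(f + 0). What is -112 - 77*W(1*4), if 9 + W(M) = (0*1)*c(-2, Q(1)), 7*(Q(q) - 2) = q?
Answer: 581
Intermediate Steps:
Q(q) = 2 + q/7
c(f, a) = 3*(a + f)/f (c(f, a) = 3*((a + f)/(f + 0)) = 3*((a + f)/f) = 3*(a + f)/f)
W(M) = -9 (W(M) = -9 + (0*1)*(3 + 3*(2 + (⅐)*1)/(-2)) = -9 + 0*(3 + 3*(2 + ⅐)*(-½)) = -9 + 0*(3 + 3*(15/7)*(-½)) = -9 + 0*(3 - 45/14) = -9 + 0*(-3/14) = -9 + 0 = -9)
-112 - 77*W(1*4) = -112 - 77*(-9) = -112 + 693 = 581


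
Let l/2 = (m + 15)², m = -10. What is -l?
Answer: -50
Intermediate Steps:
l = 50 (l = 2*(-10 + 15)² = 2*5² = 2*25 = 50)
-l = -1*50 = -50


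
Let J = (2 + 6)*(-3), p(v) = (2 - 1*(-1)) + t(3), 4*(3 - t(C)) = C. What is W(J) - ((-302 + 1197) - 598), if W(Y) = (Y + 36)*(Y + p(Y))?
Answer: -522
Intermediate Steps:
t(C) = 3 - C/4
p(v) = 21/4 (p(v) = (2 - 1*(-1)) + (3 - ¼*3) = (2 + 1) + (3 - ¾) = 3 + 9/4 = 21/4)
J = -24 (J = 8*(-3) = -24)
W(Y) = (36 + Y)*(21/4 + Y) (W(Y) = (Y + 36)*(Y + 21/4) = (36 + Y)*(21/4 + Y))
W(J) - ((-302 + 1197) - 598) = (189 + (-24)² + (165/4)*(-24)) - ((-302 + 1197) - 598) = (189 + 576 - 990) - (895 - 598) = -225 - 1*297 = -225 - 297 = -522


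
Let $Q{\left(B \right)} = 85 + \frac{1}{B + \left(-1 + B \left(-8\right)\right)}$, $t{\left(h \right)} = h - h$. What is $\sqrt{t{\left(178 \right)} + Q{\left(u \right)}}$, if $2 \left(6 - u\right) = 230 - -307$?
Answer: $\frac{\sqrt{1146736311}}{3673} \approx 9.2196$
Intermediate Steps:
$t{\left(h \right)} = 0$
$u = - \frac{525}{2}$ ($u = 6 - \frac{230 - -307}{2} = 6 - \frac{230 + 307}{2} = 6 - \frac{537}{2} = - \frac{525}{2} \approx -262.5$)
$Q{\left(B \right)} = 85 + \frac{1}{-1 - 7 B}$ ($Q{\left(B \right)} = 85 + \frac{1}{B - \left(1 + 8 B\right)} = 85 + \frac{1}{-1 - 7 B}$)
$\sqrt{t{\left(178 \right)} + Q{\left(u \right)}} = \sqrt{0 + \frac{7 \left(12 + 85 \left(- \frac{525}{2}\right)\right)}{1 + 7 \left(- \frac{525}{2}\right)}} = \sqrt{0 + \frac{7 \left(12 - \frac{44625}{2}\right)}{1 - \frac{3675}{2}}} = \sqrt{0 + 7 \frac{1}{- \frac{3673}{2}} \left(- \frac{44601}{2}\right)} = \sqrt{0 + 7 \left(- \frac{2}{3673}\right) \left(- \frac{44601}{2}\right)} = \sqrt{0 + \frac{312207}{3673}} = \sqrt{\frac{312207}{3673}} = \frac{\sqrt{1146736311}}{3673}$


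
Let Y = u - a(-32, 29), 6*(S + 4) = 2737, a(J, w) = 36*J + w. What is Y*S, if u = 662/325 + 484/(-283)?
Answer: 280301655323/551850 ≈ 5.0793e+5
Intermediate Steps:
a(J, w) = w + 36*J
u = 30046/91975 (u = 662*(1/325) + 484*(-1/283) = 662/325 - 484/283 = 30046/91975 ≈ 0.32668)
S = 2713/6 (S = -4 + (⅙)*2737 = -4 + 2737/6 = 2713/6 ≈ 452.17)
Y = 103317971/91975 (Y = 30046/91975 - (29 + 36*(-32)) = 30046/91975 - (29 - 1152) = 30046/91975 - 1*(-1123) = 30046/91975 + 1123 = 103317971/91975 ≈ 1123.3)
Y*S = (103317971/91975)*(2713/6) = 280301655323/551850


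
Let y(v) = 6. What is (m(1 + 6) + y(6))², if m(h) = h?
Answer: 169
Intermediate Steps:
(m(1 + 6) + y(6))² = ((1 + 6) + 6)² = (7 + 6)² = 13² = 169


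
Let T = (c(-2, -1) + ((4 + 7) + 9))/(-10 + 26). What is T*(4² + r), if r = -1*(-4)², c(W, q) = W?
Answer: 0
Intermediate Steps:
r = -16 (r = -1*16 = -16)
T = 9/8 (T = (-2 + ((4 + 7) + 9))/(-10 + 26) = (-2 + (11 + 9))/16 = (-2 + 20)*(1/16) = 18*(1/16) = 9/8 ≈ 1.1250)
T*(4² + r) = 9*(4² - 16)/8 = 9*(16 - 16)/8 = (9/8)*0 = 0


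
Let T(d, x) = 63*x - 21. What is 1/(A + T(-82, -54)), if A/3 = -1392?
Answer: -1/7599 ≈ -0.00013160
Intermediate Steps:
A = -4176 (A = 3*(-1392) = -4176)
T(d, x) = -21 + 63*x
1/(A + T(-82, -54)) = 1/(-4176 + (-21 + 63*(-54))) = 1/(-4176 + (-21 - 3402)) = 1/(-4176 - 3423) = 1/(-7599) = -1/7599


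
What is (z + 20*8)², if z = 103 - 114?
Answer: 22201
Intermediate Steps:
z = -11
(z + 20*8)² = (-11 + 20*8)² = (-11 + 160)² = 149² = 22201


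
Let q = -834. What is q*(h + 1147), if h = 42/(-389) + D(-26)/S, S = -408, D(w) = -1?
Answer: -25301602463/26452 ≈ -9.5651e+5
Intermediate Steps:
h = -16747/158712 (h = 42/(-389) - 1/(-408) = 42*(-1/389) - 1*(-1/408) = -42/389 + 1/408 = -16747/158712 ≈ -0.10552)
q*(h + 1147) = -834*(-16747/158712 + 1147) = -834*182025917/158712 = -25301602463/26452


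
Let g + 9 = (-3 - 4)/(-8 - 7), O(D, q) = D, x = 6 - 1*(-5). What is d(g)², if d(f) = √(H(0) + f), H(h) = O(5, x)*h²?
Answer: -128/15 ≈ -8.5333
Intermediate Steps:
x = 11 (x = 6 + 5 = 11)
H(h) = 5*h²
g = -128/15 (g = -9 + (-3 - 4)/(-8 - 7) = -9 - 7/(-15) = -9 - 7*(-1/15) = -9 + 7/15 = -128/15 ≈ -8.5333)
d(f) = √f (d(f) = √(5*0² + f) = √(5*0 + f) = √(0 + f) = √f)
d(g)² = (√(-128/15))² = (8*I*√30/15)² = -128/15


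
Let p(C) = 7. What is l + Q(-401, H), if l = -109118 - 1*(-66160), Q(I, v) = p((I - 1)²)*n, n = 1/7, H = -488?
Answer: -42957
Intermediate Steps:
n = ⅐ ≈ 0.14286
Q(I, v) = 1 (Q(I, v) = 7*(⅐) = 1)
l = -42958 (l = -109118 + 66160 = -42958)
l + Q(-401, H) = -42958 + 1 = -42957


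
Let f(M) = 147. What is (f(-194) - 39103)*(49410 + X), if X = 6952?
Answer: -2195638072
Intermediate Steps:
(f(-194) - 39103)*(49410 + X) = (147 - 39103)*(49410 + 6952) = -38956*56362 = -2195638072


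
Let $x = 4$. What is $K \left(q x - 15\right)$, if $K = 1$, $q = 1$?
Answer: $-11$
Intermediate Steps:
$K \left(q x - 15\right) = 1 \left(1 \cdot 4 - 15\right) = 1 \left(4 - 15\right) = 1 \left(-11\right) = -11$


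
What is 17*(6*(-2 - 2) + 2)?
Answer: -374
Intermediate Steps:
17*(6*(-2 - 2) + 2) = 17*(6*(-4) + 2) = 17*(-24 + 2) = 17*(-22) = -374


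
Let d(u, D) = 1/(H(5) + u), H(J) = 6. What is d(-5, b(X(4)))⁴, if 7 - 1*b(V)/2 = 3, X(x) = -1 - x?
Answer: 1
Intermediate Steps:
b(V) = 8 (b(V) = 14 - 2*3 = 14 - 6 = 8)
d(u, D) = 1/(6 + u)
d(-5, b(X(4)))⁴ = (1/(6 - 5))⁴ = (1/1)⁴ = 1⁴ = 1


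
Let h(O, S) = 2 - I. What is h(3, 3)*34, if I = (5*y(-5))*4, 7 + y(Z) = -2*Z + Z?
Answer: 1428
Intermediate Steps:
y(Z) = -7 - Z (y(Z) = -7 + (-2*Z + Z) = -7 - Z)
I = -40 (I = (5*(-7 - 1*(-5)))*4 = (5*(-7 + 5))*4 = (5*(-2))*4 = -10*4 = -40)
h(O, S) = 42 (h(O, S) = 2 - 1*(-40) = 2 + 40 = 42)
h(3, 3)*34 = 42*34 = 1428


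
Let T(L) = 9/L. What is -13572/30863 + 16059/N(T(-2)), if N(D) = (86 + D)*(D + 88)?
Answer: 1613072256/840121723 ≈ 1.9200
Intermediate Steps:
N(D) = (86 + D)*(88 + D)
-13572/30863 + 16059/N(T(-2)) = -13572/30863 + 16059/(7568 + (9/(-2))² + 174*(9/(-2))) = -13572*1/30863 + 16059/(7568 + (9*(-½))² + 174*(9*(-½))) = -13572/30863 + 16059/(7568 + (-9/2)² + 174*(-9/2)) = -13572/30863 + 16059/(7568 + 81/4 - 783) = -13572/30863 + 16059/(27221/4) = -13572/30863 + 16059*(4/27221) = -13572/30863 + 64236/27221 = 1613072256/840121723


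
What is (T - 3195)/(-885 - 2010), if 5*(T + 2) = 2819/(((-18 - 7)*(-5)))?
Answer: 665102/603125 ≈ 1.1028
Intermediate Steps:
T = 1569/625 (T = -2 + (2819/(((-18 - 7)*(-5))))/5 = -2 + (2819/((-25*(-5))))/5 = -2 + (2819/125)/5 = -2 + (2819*(1/125))/5 = -2 + (⅕)*(2819/125) = -2 + 2819/625 = 1569/625 ≈ 2.5104)
(T - 3195)/(-885 - 2010) = (1569/625 - 3195)/(-885 - 2010) = -1995306/625/(-2895) = -1995306/625*(-1/2895) = 665102/603125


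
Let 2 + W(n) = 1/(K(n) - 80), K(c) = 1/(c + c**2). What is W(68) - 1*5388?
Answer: -2023189702/375359 ≈ -5390.0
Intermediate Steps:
W(n) = -2 + 1/(-80 + 1/(n*(1 + n))) (W(n) = -2 + 1/(1/(n*(1 + n)) - 80) = -2 + 1/(-80 + 1/(n*(1 + n))))
W(68) - 1*5388 = (2 - 161*68*(1 + 68))/(-1 + 80*68*(1 + 68)) - 1*5388 = (2 - 161*68*69)/(-1 + 80*68*69) - 5388 = (2 - 755412)/(-1 + 375360) - 5388 = -755410/375359 - 5388 = -2023189702/375359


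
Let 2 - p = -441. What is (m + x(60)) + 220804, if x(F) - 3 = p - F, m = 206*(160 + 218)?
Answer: 299058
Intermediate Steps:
p = 443 (p = 2 - 1*(-441) = 2 + 441 = 443)
m = 77868 (m = 206*378 = 77868)
x(F) = 446 - F (x(F) = 3 + (443 - F) = 446 - F)
(m + x(60)) + 220804 = (77868 + (446 - 1*60)) + 220804 = (77868 + (446 - 60)) + 220804 = (77868 + 386) + 220804 = 78254 + 220804 = 299058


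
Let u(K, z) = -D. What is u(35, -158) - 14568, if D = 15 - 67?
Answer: -14516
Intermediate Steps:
D = -52
u(K, z) = 52 (u(K, z) = -1*(-52) = 52)
u(35, -158) - 14568 = 52 - 14568 = -14516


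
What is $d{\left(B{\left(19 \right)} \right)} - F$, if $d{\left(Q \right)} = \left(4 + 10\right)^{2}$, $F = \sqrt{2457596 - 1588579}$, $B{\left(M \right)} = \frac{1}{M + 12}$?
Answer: $196 - \sqrt{869017} \approx -736.21$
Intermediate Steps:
$B{\left(M \right)} = \frac{1}{12 + M}$
$F = \sqrt{869017} \approx 932.21$
$d{\left(Q \right)} = 196$ ($d{\left(Q \right)} = 14^{2} = 196$)
$d{\left(B{\left(19 \right)} \right)} - F = 196 - \sqrt{869017}$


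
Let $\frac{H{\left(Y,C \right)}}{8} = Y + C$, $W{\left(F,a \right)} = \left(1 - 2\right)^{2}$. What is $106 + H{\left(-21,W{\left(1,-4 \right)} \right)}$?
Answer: $-54$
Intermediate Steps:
$W{\left(F,a \right)} = 1$ ($W{\left(F,a \right)} = \left(-1\right)^{2} = 1$)
$H{\left(Y,C \right)} = 8 C + 8 Y$ ($H{\left(Y,C \right)} = 8 \left(Y + C\right) = 8 \left(C + Y\right) = 8 C + 8 Y$)
$106 + H{\left(-21,W{\left(1,-4 \right)} \right)} = 106 + \left(8 \cdot 1 + 8 \left(-21\right)\right) = 106 + \left(8 - 168\right) = 106 - 160 = -54$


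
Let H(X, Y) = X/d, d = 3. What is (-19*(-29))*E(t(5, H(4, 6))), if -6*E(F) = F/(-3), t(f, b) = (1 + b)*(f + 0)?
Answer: 19285/54 ≈ 357.13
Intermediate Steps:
H(X, Y) = X/3
t(f, b) = f*(1 + b) (t(f, b) = (1 + b)*f = f*(1 + b))
E(F) = F/18 (E(F) = -F/(6*(-3)) = -F*(-1)/(6*3) = -(-1)*F/18 = F/18)
(-19*(-29))*E(t(5, H(4, 6))) = (-19*(-29))*((5*(1 + (⅓)*4))/18) = 551*((5*(1 + 4/3))/18) = 551*((5*(7/3))/18) = 551*((1/18)*(35/3)) = 551*(35/54) = 19285/54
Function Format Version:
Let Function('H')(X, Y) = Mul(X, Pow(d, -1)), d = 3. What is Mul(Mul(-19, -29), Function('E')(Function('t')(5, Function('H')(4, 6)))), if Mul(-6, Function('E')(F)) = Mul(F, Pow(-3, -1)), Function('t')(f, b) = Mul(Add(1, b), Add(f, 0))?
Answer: Rational(19285, 54) ≈ 357.13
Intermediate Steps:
Function('H')(X, Y) = Mul(Rational(1, 3), X) (Function('H')(X, Y) = Mul(X, Pow(3, -1)) = Mul(X, Rational(1, 3)) = Mul(Rational(1, 3), X))
Function('t')(f, b) = Mul(f, Add(1, b)) (Function('t')(f, b) = Mul(Add(1, b), f) = Mul(f, Add(1, b)))
Function('E')(F) = Mul(Rational(1, 18), F) (Function('E')(F) = Mul(Rational(-1, 6), Mul(F, Pow(-3, -1))) = Mul(Rational(-1, 6), Mul(F, Rational(-1, 3))) = Mul(Rational(-1, 6), Mul(Rational(-1, 3), F)) = Mul(Rational(1, 18), F))
Mul(Mul(-19, -29), Function('E')(Function('t')(5, Function('H')(4, 6)))) = Mul(Mul(-19, -29), Mul(Rational(1, 18), Mul(5, Add(1, Mul(Rational(1, 3), 4))))) = Mul(551, Mul(Rational(1, 18), Mul(5, Add(1, Rational(4, 3))))) = Mul(551, Mul(Rational(1, 18), Mul(5, Rational(7, 3)))) = Mul(551, Mul(Rational(1, 18), Rational(35, 3))) = Mul(551, Rational(35, 54)) = Rational(19285, 54)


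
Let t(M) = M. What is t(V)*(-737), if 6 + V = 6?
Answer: 0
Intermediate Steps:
V = 0 (V = -6 + 6 = 0)
t(V)*(-737) = 0*(-737) = 0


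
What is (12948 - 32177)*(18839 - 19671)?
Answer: 15998528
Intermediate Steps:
(12948 - 32177)*(18839 - 19671) = -19229*(-832) = 15998528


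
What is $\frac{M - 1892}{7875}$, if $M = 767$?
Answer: $- \frac{1}{7} \approx -0.14286$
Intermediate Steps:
$\frac{M - 1892}{7875} = \frac{767 - 1892}{7875} = \left(767 - 1892\right) \frac{1}{7875} = \left(-1125\right) \frac{1}{7875} = - \frac{1}{7}$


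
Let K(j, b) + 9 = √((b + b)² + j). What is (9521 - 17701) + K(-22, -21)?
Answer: -8189 + √1742 ≈ -8147.3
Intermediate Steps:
K(j, b) = -9 + √(j + 4*b²) (K(j, b) = -9 + √((b + b)² + j) = -9 + √((2*b)² + j) = -9 + √(4*b² + j) = -9 + √(j + 4*b²))
(9521 - 17701) + K(-22, -21) = (9521 - 17701) + (-9 + √(-22 + 4*(-21)²)) = -8180 + (-9 + √(-22 + 4*441)) = -8180 + (-9 + √(-22 + 1764)) = -8180 + (-9 + √1742) = -8189 + √1742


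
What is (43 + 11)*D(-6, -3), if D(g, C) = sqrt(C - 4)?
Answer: 54*I*sqrt(7) ≈ 142.87*I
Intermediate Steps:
D(g, C) = sqrt(-4 + C)
(43 + 11)*D(-6, -3) = (43 + 11)*sqrt(-4 - 3) = 54*sqrt(-7) = 54*(I*sqrt(7)) = 54*I*sqrt(7)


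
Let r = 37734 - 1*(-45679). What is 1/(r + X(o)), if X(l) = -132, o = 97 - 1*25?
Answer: 1/83281 ≈ 1.2008e-5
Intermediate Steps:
o = 72 (o = 97 - 25 = 72)
r = 83413 (r = 37734 + 45679 = 83413)
1/(r + X(o)) = 1/(83413 - 132) = 1/83281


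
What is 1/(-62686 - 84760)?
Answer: -1/147446 ≈ -6.7821e-6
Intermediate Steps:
1/(-62686 - 84760) = 1/(-147446) = -1/147446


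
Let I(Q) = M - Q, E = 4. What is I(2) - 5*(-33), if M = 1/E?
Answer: 653/4 ≈ 163.25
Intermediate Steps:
M = ¼ (M = 1/4 = ¼ ≈ 0.25000)
I(Q) = ¼ - Q
I(2) - 5*(-33) = (¼ - 1*2) - 5*(-33) = (¼ - 2) + 165 = -7/4 + 165 = 653/4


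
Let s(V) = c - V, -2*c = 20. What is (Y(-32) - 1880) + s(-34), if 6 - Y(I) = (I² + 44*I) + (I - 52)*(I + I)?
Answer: -6842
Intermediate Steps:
c = -10 (c = -½*20 = -10)
s(V) = -10 - V
Y(I) = 6 - I² - 44*I - 2*I*(-52 + I) (Y(I) = 6 - ((I² + 44*I) + (I - 52)*(I + I)) = 6 - ((I² + 44*I) + (-52 + I)*(2*I)) = 6 - ((I² + 44*I) + 2*I*(-52 + I)) = 6 - (I² + 44*I + 2*I*(-52 + I)) = 6 + (-I² - 44*I - 2*I*(-52 + I)) = 6 - I² - 44*I - 2*I*(-52 + I))
(Y(-32) - 1880) + s(-34) = ((6 - 3*(-32)² + 60*(-32)) - 1880) + (-10 - 1*(-34)) = ((6 - 3*1024 - 1920) - 1880) + (-10 + 34) = ((6 - 3072 - 1920) - 1880) + 24 = (-4986 - 1880) + 24 = -6866 + 24 = -6842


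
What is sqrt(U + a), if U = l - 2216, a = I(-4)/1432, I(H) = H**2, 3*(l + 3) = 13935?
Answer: 4*sqrt(4858239)/179 ≈ 49.255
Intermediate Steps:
l = 4642 (l = -3 + (1/3)*13935 = -3 + 4645 = 4642)
a = 2/179 (a = (-4)**2/1432 = 16*(1/1432) = 2/179 ≈ 0.011173)
U = 2426 (U = 4642 - 2216 = 2426)
sqrt(U + a) = sqrt(2426 + 2/179) = sqrt(434256/179) = 4*sqrt(4858239)/179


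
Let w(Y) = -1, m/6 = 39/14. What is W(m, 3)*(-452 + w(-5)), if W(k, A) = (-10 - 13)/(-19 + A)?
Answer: -10419/16 ≈ -651.19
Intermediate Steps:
m = 117/7 (m = 6*(39/14) = 117/7 ≈ 16.714)
W(k, A) = -23/(-19 + A)
W(m, 3)*(-452 + w(-5)) = (-23/(-19 + 3))*(-452 - 1) = -23/(-16)*(-453) = -23*(-1/16)*(-453) = (23/16)*(-453) = -10419/16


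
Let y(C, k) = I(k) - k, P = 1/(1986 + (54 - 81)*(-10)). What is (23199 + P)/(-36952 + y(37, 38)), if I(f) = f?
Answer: -52336945/83363712 ≈ -0.62781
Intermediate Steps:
P = 1/2256 (P = 1/(1986 - 27*(-10)) = 1/(1986 + 270) = 1/2256 ≈ 0.00044326)
y(C, k) = 0 (y(C, k) = k - k = 0)
(23199 + P)/(-36952 + y(37, 38)) = (23199 + 1/2256)/(-36952 + 0) = (52336945/2256)/(-36952) = (52336945/2256)*(-1/36952) = -52336945/83363712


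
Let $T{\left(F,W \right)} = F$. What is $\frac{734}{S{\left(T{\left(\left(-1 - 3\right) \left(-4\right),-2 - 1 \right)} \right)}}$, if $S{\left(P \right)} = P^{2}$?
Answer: $\frac{367}{128} \approx 2.8672$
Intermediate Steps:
$\frac{734}{S{\left(T{\left(\left(-1 - 3\right) \left(-4\right),-2 - 1 \right)} \right)}} = \frac{734}{\left(\left(-1 - 3\right) \left(-4\right)\right)^{2}} = \frac{734}{\left(\left(-4\right) \left(-4\right)\right)^{2}} = \frac{734}{16^{2}} = \frac{734}{256} = 734 \cdot \frac{1}{256} = \frac{367}{128}$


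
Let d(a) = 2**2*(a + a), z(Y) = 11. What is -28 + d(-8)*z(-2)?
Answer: -732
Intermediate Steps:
d(a) = 8*a (d(a) = 4*(2*a) = 8*a)
-28 + d(-8)*z(-2) = -28 + (8*(-8))*11 = -28 - 64*11 = -28 - 704 = -732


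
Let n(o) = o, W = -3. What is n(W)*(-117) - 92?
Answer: 259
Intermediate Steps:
n(W)*(-117) - 92 = -3*(-117) - 92 = 351 - 92 = 259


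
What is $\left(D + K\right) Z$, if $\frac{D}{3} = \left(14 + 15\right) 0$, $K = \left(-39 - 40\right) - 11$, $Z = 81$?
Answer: $-7290$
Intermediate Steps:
$K = -90$ ($K = -79 - 11 = -90$)
$D = 0$ ($D = 3 \left(14 + 15\right) 0 = 3 \cdot 29 \cdot 0 = 3 \cdot 0 = 0$)
$\left(D + K\right) Z = \left(0 - 90\right) 81 = \left(-90\right) 81 = -7290$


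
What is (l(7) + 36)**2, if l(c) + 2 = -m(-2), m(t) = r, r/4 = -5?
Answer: 2916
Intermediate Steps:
r = -20 (r = 4*(-5) = -20)
m(t) = -20
l(c) = 18 (l(c) = -2 - 1*(-20) = -2 + 20 = 18)
(l(7) + 36)**2 = (18 + 36)**2 = 54**2 = 2916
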